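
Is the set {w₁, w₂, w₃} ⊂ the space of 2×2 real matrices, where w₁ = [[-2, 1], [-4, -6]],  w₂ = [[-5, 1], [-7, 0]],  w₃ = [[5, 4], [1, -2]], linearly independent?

linearly independent

Take coordinates with respect to the standard basis {E₁₁, E₁₂, E₂₁, E₂₂}.
Row-reduce the matrix whose columns are w₁, w₂, w₃.
The reduction yields 3 nonzero rows, so the rank is 3.
Since rank = 3 (the number of vectors), the set is linearly independent.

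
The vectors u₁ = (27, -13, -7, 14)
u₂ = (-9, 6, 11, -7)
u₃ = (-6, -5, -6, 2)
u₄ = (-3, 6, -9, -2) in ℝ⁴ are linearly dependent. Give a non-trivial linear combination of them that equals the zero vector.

u₁ + 2u₂ + u₃ + u₄ = 0

Write the vectors as columns of a matrix and find a nonzero vector in its null space.
A generator of the null space is (1, 2, 1, 1).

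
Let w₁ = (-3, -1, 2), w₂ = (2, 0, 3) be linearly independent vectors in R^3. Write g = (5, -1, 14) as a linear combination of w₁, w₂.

Since w₁, w₂ are independent, the coefficients expressing g are uniquely determined by a linear system.
Back-substitution yields (α₁, α₂) = (1, 4).

g = w₁ + 4w₂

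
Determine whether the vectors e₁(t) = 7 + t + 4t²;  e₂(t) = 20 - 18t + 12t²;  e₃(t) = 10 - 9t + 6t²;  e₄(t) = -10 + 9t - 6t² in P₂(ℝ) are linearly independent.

linearly dependent

Take coordinates with respect to the standard basis {1, t, t²}.
There are 4 vectors in a 3-dimensional space, so they cannot be linearly independent.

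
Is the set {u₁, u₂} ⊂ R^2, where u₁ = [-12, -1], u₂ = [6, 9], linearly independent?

Row-reduce the matrix whose columns are u₁, u₂.
The reduction yields 2 nonzero rows, so the rank is 2.
Since rank = 2 (the number of vectors), the set is linearly independent.

linearly independent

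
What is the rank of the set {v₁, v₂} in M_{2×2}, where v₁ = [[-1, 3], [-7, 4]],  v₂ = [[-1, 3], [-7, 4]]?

1

Pass to coordinate vectors with respect to the basis {E₁₁, E₁₂, E₂₁, E₂₂}.
Row-reduce the 2×4 matrix with these as rows.
Exactly 1 pivot survives; hence the rank is 1.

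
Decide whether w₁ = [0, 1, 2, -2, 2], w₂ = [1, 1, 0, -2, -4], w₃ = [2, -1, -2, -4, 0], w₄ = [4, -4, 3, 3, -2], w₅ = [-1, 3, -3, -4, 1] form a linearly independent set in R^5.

linearly independent

Row-reduce the matrix whose columns are w₁, w₂, w₃, w₄, w₅.
The reduction yields 5 nonzero rows, so the rank is 5.
Since rank = 5 (the number of vectors), the set is linearly independent.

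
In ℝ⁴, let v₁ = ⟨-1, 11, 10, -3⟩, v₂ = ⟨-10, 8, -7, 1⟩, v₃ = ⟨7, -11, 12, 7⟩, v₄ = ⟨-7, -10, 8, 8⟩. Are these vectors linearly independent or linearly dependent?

linearly independent

Form the 4×4 matrix with these as columns; its determinant is -14754.
A nonzero determinant means the columns are linearly independent.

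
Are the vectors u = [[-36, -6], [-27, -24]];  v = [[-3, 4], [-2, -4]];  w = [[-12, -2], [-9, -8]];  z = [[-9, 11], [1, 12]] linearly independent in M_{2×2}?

linearly dependent

Write each element as a coordinate vector in ℝ⁴ using {E₁₁, E₁₂, E₂₁, E₂₂}.
One vector is a scalar multiple of another, so the set is dependent.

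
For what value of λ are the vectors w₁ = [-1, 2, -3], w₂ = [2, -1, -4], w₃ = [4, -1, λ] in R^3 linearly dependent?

λ = -34/3

The vectors are dependent exactly when the determinant of the matrix with rows w₁, w₂, w₃ vanishes.
Cofactor expansion gives det = -3*λ - 34.
Setting this to zero gives λ = -34/3.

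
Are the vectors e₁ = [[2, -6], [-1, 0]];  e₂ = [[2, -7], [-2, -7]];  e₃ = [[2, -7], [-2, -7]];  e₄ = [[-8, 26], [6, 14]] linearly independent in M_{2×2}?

Take coordinates with respect to the standard basis {E₁₁, E₁₂, E₂₁, E₂₂}.
Two of the vectors are equal, giving an immediate dependence.

linearly dependent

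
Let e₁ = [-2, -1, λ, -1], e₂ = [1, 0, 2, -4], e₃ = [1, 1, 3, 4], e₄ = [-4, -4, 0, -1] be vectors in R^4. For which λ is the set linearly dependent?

λ = -29/5

Place the vectors as rows of a 4×4 matrix; dependence ⇔ determinant zero.
Cofactor expansion gives det = 15*λ + 87.
This vanishes exactly when λ = -29/5.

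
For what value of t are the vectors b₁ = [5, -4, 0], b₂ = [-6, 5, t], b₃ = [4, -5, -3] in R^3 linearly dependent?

The vectors are dependent exactly when the determinant of the matrix with rows b₁, b₂, b₃ vanishes.
Cofactor expansion gives det = 9*t - 3.
This vanishes exactly when t = 1/3.

t = 1/3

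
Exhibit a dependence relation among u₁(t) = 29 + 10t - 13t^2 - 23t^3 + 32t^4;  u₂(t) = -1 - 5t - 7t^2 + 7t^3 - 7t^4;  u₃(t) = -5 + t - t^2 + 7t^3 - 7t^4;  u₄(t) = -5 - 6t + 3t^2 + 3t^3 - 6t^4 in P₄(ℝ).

Pass to coordinate vectors relative to the basis {1, t, …, t^4}.
Write the vectors as columns of a matrix and find a nonzero vector in its null space.
The free variable yields coefficients (1, -1, 3, 3) (any nonzero multiple also works).

u₁ - u₂ + 3u₃ + 3u₄ = 0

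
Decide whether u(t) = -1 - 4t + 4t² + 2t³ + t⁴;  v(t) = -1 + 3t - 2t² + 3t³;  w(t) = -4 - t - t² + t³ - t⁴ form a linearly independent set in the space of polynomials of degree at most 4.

linearly independent

Take coordinates with respect to the standard basis {1, t, …, t⁴}.
Place the vectors as rows of a 3×5 matrix and reduce to echelon form.
The reduction yields 3 nonzero rows, so the rank is 3.
Since rank = 3 (the number of vectors), the set is linearly independent.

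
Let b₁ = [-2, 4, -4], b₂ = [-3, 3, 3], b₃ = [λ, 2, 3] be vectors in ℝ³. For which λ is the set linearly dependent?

λ = -9/4

The vectors are dependent exactly when the determinant of the matrix with rows b₁, b₂, b₃ vanishes.
Expanding, det = 24*λ + 54.
Solving 24*λ + 54 = 0 yields λ = -9/4.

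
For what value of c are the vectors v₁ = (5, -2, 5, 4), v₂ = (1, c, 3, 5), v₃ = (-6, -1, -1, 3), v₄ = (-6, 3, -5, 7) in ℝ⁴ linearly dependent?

The set is linearly dependent precisely when det[v₁; v₂; v₃; v₄] = 0.
Expanding, det = 256*c + 416.
This vanishes exactly when c = -13/8.

c = -13/8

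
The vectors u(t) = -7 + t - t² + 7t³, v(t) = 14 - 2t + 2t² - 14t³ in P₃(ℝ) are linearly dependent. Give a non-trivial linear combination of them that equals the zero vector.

Take coordinates with respect to {1, t, …, t³}.
Write the vectors as columns of a matrix and find a nonzero vector in its null space.
A generator of the null space is (2, 1).

2u + v = 0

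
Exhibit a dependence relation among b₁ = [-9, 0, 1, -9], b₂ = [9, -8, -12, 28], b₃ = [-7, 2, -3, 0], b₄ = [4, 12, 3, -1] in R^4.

3b₁ + b₂ - 2b₃ + b₄ = 0

Solve the homogeneous system with b₁, b₂, b₃, b₄ as columns by row-reducing the coefficient matrix.
The free variable yields coefficients (3, 1, -2, 1) (any nonzero multiple also works).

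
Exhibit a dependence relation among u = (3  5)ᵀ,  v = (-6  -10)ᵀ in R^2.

2u + v = 0

Set up α₁u + α₂v = 0 and solve the homogeneous system.
One solution (up to scaling) is (2, 1).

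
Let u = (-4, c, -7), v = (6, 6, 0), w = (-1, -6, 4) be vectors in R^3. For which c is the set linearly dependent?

c = 19/4

Place the vectors as rows of a 3×3 matrix; dependence ⇔ determinant zero.
Cofactor expansion gives det = 114 - 24*c.
Setting this to zero gives c = 19/4.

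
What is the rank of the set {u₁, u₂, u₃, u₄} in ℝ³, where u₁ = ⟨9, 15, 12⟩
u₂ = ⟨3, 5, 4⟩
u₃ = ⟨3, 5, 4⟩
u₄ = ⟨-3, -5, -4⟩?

1

Form the matrix with u₁, u₂, u₃, u₄ as columns and reduce.
Exactly 1 pivot survives; hence the rank is 1.
(With 4 elements in a 3-dimensional space the rank is at most 3.)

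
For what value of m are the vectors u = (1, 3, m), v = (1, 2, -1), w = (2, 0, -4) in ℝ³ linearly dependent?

m = -1/2

Dependence holds iff the 3×3 matrix [u v w] is singular.
Expanding, det = -4*m - 2.
Setting this to zero gives m = -1/2.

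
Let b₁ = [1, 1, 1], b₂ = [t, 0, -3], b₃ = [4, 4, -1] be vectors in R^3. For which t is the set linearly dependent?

t = 0

Dependence holds iff the 3×3 matrix [b₁ b₂ b₃] is singular.
The determinant works out to 5*t.
Setting this to zero gives t = 0.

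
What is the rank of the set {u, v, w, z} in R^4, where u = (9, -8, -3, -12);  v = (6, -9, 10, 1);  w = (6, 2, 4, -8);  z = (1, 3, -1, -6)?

Row-reduce the 4×4 matrix with these as rows.
There are 4 pivot columns, so rank = 4.

4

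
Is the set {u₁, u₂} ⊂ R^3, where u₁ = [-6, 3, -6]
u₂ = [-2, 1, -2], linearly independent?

linearly dependent

One vector is a scalar multiple of another, so the set is dependent.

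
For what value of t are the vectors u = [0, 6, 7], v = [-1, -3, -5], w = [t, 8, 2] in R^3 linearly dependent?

The vectors are dependent exactly when the determinant of the matrix with rows u, v, w vanishes.
Expanding, det = -9*t - 44.
Setting this to zero gives t = -44/9.

t = -44/9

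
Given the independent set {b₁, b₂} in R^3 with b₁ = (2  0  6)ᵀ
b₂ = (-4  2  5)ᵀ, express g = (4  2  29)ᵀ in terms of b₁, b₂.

g = 4b₁ + b₂

Write g = α₁b₁ + α₂b₂ and equate components.
Row-reducing the augmented matrix gives the unique coefficients (α₁, α₂) = (4, 1).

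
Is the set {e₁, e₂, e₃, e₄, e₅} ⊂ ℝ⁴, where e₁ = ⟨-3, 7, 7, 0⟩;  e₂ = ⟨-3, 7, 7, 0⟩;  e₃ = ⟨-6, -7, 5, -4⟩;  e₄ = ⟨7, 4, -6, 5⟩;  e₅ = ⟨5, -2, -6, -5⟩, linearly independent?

linearly dependent

There are 5 vectors in a 4-dimensional space, so they cannot be linearly independent.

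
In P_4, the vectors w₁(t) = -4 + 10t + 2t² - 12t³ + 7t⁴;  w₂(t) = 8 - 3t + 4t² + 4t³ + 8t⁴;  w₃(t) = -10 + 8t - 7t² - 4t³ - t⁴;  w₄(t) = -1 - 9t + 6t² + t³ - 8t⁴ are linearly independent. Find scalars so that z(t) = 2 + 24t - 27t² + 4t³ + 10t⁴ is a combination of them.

z = -w₁ - 2w₂ - w₃ - 4w₄

Work in coordinates with respect to the standard basis {1, t, …, t⁴}.
Since w₁, w₂, w₃, w₄ are independent, the coefficients expressing z are uniquely determined by a linear system.
The system has the unique solution (α₁, …, α₄) = (-1, -2, -1, -4).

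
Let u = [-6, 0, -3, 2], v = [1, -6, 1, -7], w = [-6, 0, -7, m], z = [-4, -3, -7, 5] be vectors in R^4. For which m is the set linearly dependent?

Place the vectors as rows of a 4×4 matrix; dependence ⇔ determinant zero.
The determinant works out to 189*m - 1386.
This vanishes exactly when m = 22/3.

m = 22/3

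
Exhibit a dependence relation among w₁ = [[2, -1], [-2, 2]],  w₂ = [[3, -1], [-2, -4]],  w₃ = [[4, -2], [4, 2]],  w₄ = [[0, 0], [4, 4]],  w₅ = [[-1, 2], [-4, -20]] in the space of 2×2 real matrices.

Take coordinates with respect to {E₁₁, E₁₂, E₂₁, E₂₂}.
Write the vectors as columns of a matrix and find a nonzero vector in its null space.
The free variable yields coefficients (3, -3, 1, 0, 1) (any nonzero multiple also works).

3w₁ - 3w₂ + w₃ + w₅ = 0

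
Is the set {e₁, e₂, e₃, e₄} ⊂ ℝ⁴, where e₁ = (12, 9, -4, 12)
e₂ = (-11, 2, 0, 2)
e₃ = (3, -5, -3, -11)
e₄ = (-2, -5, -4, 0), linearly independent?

Form the 4×4 matrix with these as columns; its determinant is -7136.
A nonzero determinant means the columns are linearly independent.

linearly independent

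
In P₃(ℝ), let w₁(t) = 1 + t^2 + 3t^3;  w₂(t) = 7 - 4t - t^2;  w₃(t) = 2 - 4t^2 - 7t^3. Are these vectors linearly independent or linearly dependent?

linearly independent

Write each element as a coordinate vector in ℝ⁴ using {1, t, …, t^3}.
Place the vectors as rows of a 3×4 matrix and reduce to echelon form.
The reduction yields 3 nonzero rows, so the rank is 3.
Since rank = 3 (the number of vectors), the set is linearly independent.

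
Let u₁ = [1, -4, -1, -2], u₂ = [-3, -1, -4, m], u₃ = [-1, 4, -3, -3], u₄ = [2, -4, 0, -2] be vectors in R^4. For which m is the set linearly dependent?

The vectors are dependent exactly when the determinant of the matrix with rows u₁, u₂, u₃, u₄ vanishes.
Cofactor expansion gives det = 16*m + 18.
This vanishes exactly when m = -9/8.

m = -9/8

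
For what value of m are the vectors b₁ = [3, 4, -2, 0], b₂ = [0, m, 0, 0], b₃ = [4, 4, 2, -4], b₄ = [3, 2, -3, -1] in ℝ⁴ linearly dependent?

Dependence holds iff the 4×4 matrix [b₁ b₂ b₃ b₄] is singular.
Cofactor expansion gives det = -26*m.
This vanishes exactly when m = 0.

m = 0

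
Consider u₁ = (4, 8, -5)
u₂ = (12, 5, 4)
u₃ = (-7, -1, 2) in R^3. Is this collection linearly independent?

Place the vectors as rows of a 3×3 matrix and reduce to echelon form.
The reduction yields 3 nonzero rows, so the rank is 3.
Since rank = 3 (the number of vectors), the set is linearly independent.

linearly independent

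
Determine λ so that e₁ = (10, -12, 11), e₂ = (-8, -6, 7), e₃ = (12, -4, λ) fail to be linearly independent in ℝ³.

The set is linearly dependent precisely when det[e₁; e₂; e₃] = 0.
Cofactor expansion gives det = 416 - 156*λ.
This vanishes exactly when λ = 8/3.

λ = 8/3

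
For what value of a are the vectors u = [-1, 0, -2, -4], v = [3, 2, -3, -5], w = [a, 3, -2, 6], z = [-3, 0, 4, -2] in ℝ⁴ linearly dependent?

The set is linearly dependent precisely when det[u; v; w; z] = 0.
The determinant works out to 400 - 40*a.
Setting this to zero gives a = 10.

a = 10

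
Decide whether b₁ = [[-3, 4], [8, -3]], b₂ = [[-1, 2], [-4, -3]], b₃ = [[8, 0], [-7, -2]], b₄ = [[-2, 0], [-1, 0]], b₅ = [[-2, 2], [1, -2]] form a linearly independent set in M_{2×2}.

linearly dependent

Write each element as a coordinate vector in ℝ⁴ using {E₁₁, E₁₂, E₂₁, E₂₂}.
There are 5 vectors in a 4-dimensional space, so they cannot be linearly independent.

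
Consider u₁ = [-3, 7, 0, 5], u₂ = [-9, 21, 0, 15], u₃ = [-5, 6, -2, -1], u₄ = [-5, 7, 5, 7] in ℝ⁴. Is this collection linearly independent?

Form the 4×4 matrix with these as columns; its determinant is 0.
A zero determinant means the columns are linearly dependent.

linearly dependent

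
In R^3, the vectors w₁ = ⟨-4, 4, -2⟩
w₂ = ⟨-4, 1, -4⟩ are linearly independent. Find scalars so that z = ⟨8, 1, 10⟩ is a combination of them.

Since w₁, w₂ are independent, the coefficients expressing z are uniquely determined by a linear system.
The system has the unique solution (α₁, α₂) = (1, -3).

z = w₁ - 3w₂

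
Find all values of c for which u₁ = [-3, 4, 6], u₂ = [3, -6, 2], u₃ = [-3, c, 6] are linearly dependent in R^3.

The vectors are dependent exactly when the determinant of the matrix with rows u₁, u₂, u₃ vanishes.
The determinant works out to 24*c - 96.
Setting this to zero gives c = 4.

c = 4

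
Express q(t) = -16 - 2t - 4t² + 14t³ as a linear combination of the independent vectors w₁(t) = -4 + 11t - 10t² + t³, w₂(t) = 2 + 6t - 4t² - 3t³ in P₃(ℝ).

Take coordinate vectors relative to {1, t, …, t³}.
Set up the augmented matrix [w₁ | w₂ | q] and row-reduce.
The system has the unique solution (c₁, c₂) = (2, -4).

q = 2w₁ - 4w₂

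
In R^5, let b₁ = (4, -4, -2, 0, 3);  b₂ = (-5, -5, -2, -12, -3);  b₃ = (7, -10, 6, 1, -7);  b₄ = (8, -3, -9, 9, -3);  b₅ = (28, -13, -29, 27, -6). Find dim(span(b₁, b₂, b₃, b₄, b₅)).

dim = 4

Apply Gaussian elimination to the matrix whose rows are b₁, b₂, b₃, b₄, b₅.
The echelon form has 4 nonzero rows, so the rank is 4.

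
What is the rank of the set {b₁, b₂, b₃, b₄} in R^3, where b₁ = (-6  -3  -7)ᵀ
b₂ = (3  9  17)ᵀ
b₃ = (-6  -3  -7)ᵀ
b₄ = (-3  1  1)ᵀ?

rank 2

Apply Gaussian elimination to the matrix whose rows are b₁, b₂, b₃, b₄.
Reduction leaves 2 leading entries, giving rank 2.
(With 4 elements in a 3-dimensional space the rank is at most 3.)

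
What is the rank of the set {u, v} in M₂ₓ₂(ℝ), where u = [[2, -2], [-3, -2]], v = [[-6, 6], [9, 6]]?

Use coordinates relative to {E₁₁, E₁₂, E₂₁, E₂₂}.
Row-reduce the 2×4 matrix with these as rows.
Exactly 1 pivot survives; hence the rank is 1.

1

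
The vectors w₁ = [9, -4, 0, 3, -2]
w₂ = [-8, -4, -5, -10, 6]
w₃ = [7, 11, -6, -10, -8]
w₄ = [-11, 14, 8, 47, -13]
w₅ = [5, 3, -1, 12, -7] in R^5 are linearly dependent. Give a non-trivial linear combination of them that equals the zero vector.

Solve the homogeneous system with w₁, w₂, w₃, w₄, w₅ as columns by row-reducing the coefficient matrix.
One solution (up to scaling) is (3, 1, 1, 1, -3).

3w₁ + w₂ + w₃ + w₄ - 3w₅ = 0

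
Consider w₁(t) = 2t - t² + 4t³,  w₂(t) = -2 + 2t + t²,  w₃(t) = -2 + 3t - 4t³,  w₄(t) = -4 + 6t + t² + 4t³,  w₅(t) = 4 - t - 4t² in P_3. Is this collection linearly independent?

Take coordinates with respect to the standard basis {1, t, …, t³}.
There are 5 vectors in a 4-dimensional space, so they cannot be linearly independent.

linearly dependent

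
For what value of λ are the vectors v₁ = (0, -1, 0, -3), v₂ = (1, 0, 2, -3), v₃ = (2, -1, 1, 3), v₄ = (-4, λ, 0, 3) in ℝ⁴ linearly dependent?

λ = 23/3

Dependence holds iff the 4×4 matrix [v₁ v₂ v₃ v₄] is singular.
Cofactor expansion gives det = 9*λ - 69.
Setting this to zero gives λ = 23/3.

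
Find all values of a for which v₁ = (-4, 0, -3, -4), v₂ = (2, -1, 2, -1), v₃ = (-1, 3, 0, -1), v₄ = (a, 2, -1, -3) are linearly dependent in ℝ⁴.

a = -9/4

Place the vectors as rows of a 4×4 matrix; dependence ⇔ determinant zero.
Cofactor expansion gives det = -36*a - 81.
This vanishes exactly when a = -9/4.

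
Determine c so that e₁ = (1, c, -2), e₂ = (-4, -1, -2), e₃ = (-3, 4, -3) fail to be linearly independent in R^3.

The set is linearly dependent precisely when det[e₁; e₂; e₃] = 0.
Cofactor expansion gives det = 49 - 6*c.
Setting this to zero gives c = 49/6.

c = 49/6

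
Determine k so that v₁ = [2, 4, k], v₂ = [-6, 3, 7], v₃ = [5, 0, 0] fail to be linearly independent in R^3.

Dependence holds iff the 3×3 matrix [v₁ v₂ v₃] is singular.
Cofactor expansion gives det = 140 - 15*k.
Solving 140 - 15*k = 0 yields k = 28/3.

k = 28/3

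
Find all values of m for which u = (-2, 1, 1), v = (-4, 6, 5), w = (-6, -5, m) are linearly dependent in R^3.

Dependence holds iff the 3×3 matrix [u v w] is singular.
Cofactor expansion gives det = -8*m - 24.
Solving -8*m - 24 = 0 yields m = -3.

m = -3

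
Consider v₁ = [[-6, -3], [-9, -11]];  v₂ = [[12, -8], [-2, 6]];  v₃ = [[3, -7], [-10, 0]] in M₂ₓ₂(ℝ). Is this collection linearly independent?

linearly independent

Take coordinates with respect to the standard basis {E₁₁, E₁₂, E₂₁, E₂₂}.
Row-reduce the matrix whose columns are v₁, v₂, v₃.
The reduction yields 3 nonzero rows, so the rank is 3.
Since rank = 3 (the number of vectors), the set is linearly independent.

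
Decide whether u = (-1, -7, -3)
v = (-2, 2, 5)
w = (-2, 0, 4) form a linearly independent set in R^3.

The matrix [u|v|w] has determinant -6.
A nonzero determinant means the columns are linearly independent.

linearly independent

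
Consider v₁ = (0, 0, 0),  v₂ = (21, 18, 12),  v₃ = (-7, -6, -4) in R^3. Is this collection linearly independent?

One of the vectors is the zero vector, so the set is linearly dependent.

linearly dependent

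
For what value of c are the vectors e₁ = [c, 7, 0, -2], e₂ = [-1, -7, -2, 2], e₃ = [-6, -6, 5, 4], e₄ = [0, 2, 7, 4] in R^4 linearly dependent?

c = 27/7

Place the vectors as rows of a 4×4 matrix; dependence ⇔ determinant zero.
Expanding, det = 432 - 112*c.
This vanishes exactly when c = 27/7.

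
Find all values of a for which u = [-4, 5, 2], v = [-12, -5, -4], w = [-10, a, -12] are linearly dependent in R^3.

Dependence holds iff the 3×3 matrix [u v w] is singular.
Expanding, det = -40*a - 860.
Solving -40*a - 860 = 0 yields a = -43/2.

a = -43/2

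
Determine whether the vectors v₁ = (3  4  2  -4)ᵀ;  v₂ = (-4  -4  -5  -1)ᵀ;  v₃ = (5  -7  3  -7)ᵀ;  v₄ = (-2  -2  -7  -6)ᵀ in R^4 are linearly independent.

Form the 4×4 matrix with these as columns; its determinant is -641.
A nonzero determinant means the columns are linearly independent.

linearly independent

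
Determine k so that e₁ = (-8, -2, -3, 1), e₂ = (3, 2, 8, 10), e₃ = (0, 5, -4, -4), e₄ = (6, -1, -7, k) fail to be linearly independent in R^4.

The vectors are dependent exactly when the determinant of the matrix with rows e₁, e₂, e₃, e₄ vanishes.
Expanding, det = 315*k + 4725.
Solving 315*k + 4725 = 0 yields k = -15.

k = -15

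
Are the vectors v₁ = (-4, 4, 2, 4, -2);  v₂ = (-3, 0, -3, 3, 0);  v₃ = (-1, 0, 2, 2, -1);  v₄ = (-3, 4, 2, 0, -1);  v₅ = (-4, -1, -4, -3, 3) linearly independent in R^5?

Place the vectors as rows of a 5×5 matrix and reduce to echelon form.
The reduction yields 5 nonzero rows, so the rank is 5.
Since rank = 5 (the number of vectors), the set is linearly independent.

linearly independent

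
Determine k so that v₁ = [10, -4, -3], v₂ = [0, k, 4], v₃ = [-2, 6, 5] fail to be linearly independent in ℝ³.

The set is linearly dependent precisely when det[v₁; v₂; v₃] = 0.
Expanding, det = 44*k - 208.
This vanishes exactly when k = 52/11.

k = 52/11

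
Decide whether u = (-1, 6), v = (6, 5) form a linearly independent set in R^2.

linearly independent

The matrix [u|v] has determinant -41.
A nonzero determinant means the columns are linearly independent.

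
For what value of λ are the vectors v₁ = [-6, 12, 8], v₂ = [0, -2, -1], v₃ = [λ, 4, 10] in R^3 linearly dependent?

The vectors are dependent exactly when the determinant of the matrix with rows v₁, v₂, v₃ vanishes.
Expanding, det = 4*λ + 96.
Setting this to zero gives λ = -24.

λ = -24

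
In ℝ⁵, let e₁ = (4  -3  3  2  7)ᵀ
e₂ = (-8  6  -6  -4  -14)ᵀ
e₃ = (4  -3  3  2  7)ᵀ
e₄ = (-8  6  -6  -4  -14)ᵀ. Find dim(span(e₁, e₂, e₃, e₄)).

dim = 1

Row-reduce the 4×5 matrix with these as rows.
The echelon form has 1 nonzero row, so the rank is 1.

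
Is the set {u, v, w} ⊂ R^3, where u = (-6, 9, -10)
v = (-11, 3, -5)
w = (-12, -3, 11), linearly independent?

linearly independent

The matrix [u|v|w] has determinant 831.
A nonzero determinant means the columns are linearly independent.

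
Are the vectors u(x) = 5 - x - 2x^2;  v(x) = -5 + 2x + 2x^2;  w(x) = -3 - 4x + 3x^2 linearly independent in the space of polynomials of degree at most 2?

linearly independent

Write each element as a coordinate vector in ℝ³ using {1, x, x^2}.
Place the vectors as rows of a 3×3 matrix and reduce to echelon form.
The reduction yields 3 nonzero rows, so the rank is 3.
Since rank = 3 (the number of vectors), the set is linearly independent.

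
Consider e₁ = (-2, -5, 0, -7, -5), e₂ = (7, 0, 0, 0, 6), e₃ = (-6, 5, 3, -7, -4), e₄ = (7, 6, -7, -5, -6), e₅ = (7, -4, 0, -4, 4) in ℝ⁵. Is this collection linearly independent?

linearly independent

The matrix [e₁|e₂|e₃|e₄|e₅] has determinant 478.
A nonzero determinant means the columns are linearly independent.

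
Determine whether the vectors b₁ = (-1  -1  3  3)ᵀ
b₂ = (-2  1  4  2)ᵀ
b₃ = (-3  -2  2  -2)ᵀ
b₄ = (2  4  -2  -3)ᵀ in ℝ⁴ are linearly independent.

linearly independent

The matrix [b₁|b₂|b₃|b₄] has determinant -47.
A nonzero determinant means the columns are linearly independent.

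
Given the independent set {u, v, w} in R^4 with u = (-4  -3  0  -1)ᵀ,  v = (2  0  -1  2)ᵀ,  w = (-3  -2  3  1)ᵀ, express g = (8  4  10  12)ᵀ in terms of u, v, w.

g = -4u + 2v + 4w

Set up the augmented matrix [u | v | w | g] and row-reduce.
The system has the unique solution (α₁, α₂, α₃) = (-4, 2, 4).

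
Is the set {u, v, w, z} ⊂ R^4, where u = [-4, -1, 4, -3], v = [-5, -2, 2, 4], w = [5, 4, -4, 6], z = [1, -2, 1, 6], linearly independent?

linearly independent

The matrix [u|v|w|z] has determinant -472.
A nonzero determinant means the columns are linearly independent.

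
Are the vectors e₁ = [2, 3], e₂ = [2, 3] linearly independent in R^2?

The matrix [e₁|e₂] has determinant 0.
A zero determinant means the columns are linearly dependent.
Indeed e₁ - e₂ = 0.

linearly dependent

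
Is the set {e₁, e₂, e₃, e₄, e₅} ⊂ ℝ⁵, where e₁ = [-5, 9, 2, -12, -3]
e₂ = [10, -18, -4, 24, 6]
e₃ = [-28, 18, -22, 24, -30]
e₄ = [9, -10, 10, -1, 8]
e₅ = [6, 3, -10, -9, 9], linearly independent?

linearly dependent

One vector is a scalar multiple of another, so the set is dependent.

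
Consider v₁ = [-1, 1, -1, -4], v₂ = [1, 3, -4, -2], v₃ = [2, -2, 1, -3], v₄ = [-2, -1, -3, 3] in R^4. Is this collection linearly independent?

The matrix [v₁|v₂|v₃|v₄] has determinant 235.
A nonzero determinant means the columns are linearly independent.

linearly independent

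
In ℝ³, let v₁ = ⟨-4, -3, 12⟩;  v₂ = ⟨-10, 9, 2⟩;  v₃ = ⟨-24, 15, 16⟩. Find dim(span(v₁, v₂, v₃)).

2

Form the matrix with v₁, v₂, v₃ as columns and reduce.
Exactly 2 pivots survive; hence the rank is 2.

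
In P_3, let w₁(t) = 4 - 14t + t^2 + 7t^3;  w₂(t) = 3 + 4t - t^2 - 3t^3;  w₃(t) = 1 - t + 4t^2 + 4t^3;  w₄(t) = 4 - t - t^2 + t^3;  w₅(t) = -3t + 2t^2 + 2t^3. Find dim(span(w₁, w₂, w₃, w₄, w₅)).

dim = 4

Represent each element by its coordinate vector in ℝ⁴.
Form the matrix with w₁, w₂, w₃, w₄, w₅ as columns and reduce.
Reduction leaves 4 leading entries, giving rank 4.
(With 5 elements in a 4-dimensional space the rank is at most 4.)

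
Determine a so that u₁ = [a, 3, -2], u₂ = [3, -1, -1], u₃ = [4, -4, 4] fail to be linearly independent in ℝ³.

a = -4

Dependence holds iff the 3×3 matrix [u₁ u₂ u₃] is singular.
Expanding, det = -8*a - 32.
This vanishes exactly when a = -4.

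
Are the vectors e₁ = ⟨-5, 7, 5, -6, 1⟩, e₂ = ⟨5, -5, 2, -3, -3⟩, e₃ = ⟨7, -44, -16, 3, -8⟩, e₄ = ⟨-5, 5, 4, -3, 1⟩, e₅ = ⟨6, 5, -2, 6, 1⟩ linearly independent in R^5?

linearly dependent

Row-reduce the matrix whose columns are e₁, e₂, e₃, e₄, e₅.
The reduction yields 4 nonzero rows, so the rank is 4.
Since rank 4 < 5, the set is linearly dependent.
Indeed 2e₁ + e₃ + 3e₄ + 3e₅ = 0.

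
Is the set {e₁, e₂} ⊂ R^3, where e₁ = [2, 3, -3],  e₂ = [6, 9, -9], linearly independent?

linearly dependent

One vector is a scalar multiple of another, so the set is dependent.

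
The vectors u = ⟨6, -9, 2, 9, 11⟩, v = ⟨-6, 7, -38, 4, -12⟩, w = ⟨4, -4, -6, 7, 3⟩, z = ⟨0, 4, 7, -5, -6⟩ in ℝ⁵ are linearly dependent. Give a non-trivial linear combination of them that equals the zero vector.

3u + v - 3w + 2z = 0

Solve the homogeneous system with u, v, w, z as columns by row-reducing the coefficient matrix.
One solution (up to scaling) is (3, 1, -3, 2).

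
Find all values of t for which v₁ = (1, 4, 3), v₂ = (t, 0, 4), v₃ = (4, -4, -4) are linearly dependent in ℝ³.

Dependence holds iff the 3×3 matrix [v₁ v₂ v₃] is singular.
Cofactor expansion gives det = 4*t + 80.
This vanishes exactly when t = -20.

t = -20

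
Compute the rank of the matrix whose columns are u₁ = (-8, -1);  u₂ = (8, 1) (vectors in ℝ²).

Put the 2×2 matrix [u₁|u₂] into echelon form.
Exactly 1 pivot survives; hence the rank is 1.

rank 1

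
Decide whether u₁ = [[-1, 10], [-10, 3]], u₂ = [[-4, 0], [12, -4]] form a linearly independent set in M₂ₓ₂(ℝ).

Take coordinates with respect to the standard basis {E₁₁, E₁₂, E₂₁, E₂₂}.
Row-reduce the matrix whose columns are u₁, u₂.
The reduction yields 2 nonzero rows, so the rank is 2.
Since rank = 2 (the number of vectors), the set is linearly independent.

linearly independent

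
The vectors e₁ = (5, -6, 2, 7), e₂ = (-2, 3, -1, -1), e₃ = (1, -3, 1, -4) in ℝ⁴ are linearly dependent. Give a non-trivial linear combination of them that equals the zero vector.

Row-reduce the matrix with e₁, e₂, e₃ as columns; the null space gives the coefficients.
One solution (up to scaling) is (1, 3, 1).

e₁ + 3e₂ + e₃ = 0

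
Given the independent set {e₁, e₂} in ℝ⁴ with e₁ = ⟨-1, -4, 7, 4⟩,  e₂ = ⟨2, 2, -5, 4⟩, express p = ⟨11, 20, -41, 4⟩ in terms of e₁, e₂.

p = -3e₁ + 4e₂

Since e₁, e₂ are independent, the coefficients expressing p are uniquely determined by a linear system.
Back-substitution yields (a₁, a₂) = (-3, 4).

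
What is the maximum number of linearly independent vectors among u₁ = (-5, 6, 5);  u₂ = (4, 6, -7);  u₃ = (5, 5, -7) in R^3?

3

Form the matrix with u₁, u₂, u₃ as columns and reduce.
There are 3 pivot columns, so rank = 3.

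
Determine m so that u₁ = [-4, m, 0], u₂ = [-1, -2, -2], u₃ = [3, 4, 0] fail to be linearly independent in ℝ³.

Place the vectors as rows of a 3×3 matrix; dependence ⇔ determinant zero.
The determinant works out to -6*m - 32.
Setting this to zero gives m = -16/3.

m = -16/3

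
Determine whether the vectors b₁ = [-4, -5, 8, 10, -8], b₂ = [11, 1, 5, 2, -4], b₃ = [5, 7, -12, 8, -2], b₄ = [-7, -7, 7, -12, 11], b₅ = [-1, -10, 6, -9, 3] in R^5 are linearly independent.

linearly independent

Form the 5×5 matrix with these as columns; its determinant is -86859.
A nonzero determinant means the columns are linearly independent.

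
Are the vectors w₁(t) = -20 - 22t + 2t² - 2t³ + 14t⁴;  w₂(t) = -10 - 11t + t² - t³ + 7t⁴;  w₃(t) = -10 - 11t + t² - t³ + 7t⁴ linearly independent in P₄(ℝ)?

linearly dependent

Take coordinates with respect to the standard basis {1, t, …, t⁴}.
Row-reduce the matrix whose columns are w₁, w₂, w₃.
The reduction yields 1 nonzero row, so the rank is 1.
Since rank 1 < 3, the set is linearly dependent.
Indeed w₁ - 2w₂ = 0.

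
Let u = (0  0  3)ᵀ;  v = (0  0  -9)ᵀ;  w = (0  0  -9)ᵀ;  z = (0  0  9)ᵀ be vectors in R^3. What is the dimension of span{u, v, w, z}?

Row-reduce the 4×3 matrix with these as rows.
There is 1 pivot column, so rank = 1.
(With 4 elements in a 3-dimensional space the rank is at most 3.)

1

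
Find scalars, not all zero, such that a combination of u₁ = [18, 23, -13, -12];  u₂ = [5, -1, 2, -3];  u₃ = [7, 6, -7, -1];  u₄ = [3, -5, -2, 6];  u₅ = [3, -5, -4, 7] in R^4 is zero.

u₁ - 3u₃ - 2u₄ + 3u₅ = 0

Solve the homogeneous system with u₁, u₂, u₃, u₄, u₅ as columns by row-reducing the coefficient matrix.
The free variable yields coefficients (1, 0, -3, -2, 3) (any nonzero multiple also works).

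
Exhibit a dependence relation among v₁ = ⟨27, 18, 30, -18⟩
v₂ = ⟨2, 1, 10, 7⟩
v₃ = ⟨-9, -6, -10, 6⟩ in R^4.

Set up α₁v₁ + … + α₃v₃ = 0 and solve the homogeneous system.
The free variable yields coefficients (1, 0, 3) (any nonzero multiple also works).

v₁ + 3v₃ = 0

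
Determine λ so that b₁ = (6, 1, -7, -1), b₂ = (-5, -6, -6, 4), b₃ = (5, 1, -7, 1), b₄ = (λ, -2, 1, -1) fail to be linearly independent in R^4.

The set is linearly dependent precisely when det[b₁; b₂; b₃; b₄] = 0.
Expanding, det = 96*λ + 228.
Setting this to zero gives λ = -19/8.

λ = -19/8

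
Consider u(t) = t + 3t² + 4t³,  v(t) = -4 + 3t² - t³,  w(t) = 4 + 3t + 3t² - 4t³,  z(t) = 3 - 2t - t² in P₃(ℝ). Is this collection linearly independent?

Write each element as a coordinate vector in ℝ⁴ using {1, t, …, t³}.
The matrix [u|v|w|z] has determinant 406.
A nonzero determinant means the columns are linearly independent.

linearly independent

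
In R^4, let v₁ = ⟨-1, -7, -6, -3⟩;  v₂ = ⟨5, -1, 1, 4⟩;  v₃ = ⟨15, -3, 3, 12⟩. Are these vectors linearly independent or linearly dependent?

linearly dependent

One vector is a scalar multiple of another, so the set is dependent.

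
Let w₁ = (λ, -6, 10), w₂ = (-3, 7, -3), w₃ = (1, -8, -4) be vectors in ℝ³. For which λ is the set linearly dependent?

Dependence holds iff the 3×3 matrix [w₁ w₂ w₃] is singular.
Cofactor expansion gives det = 260 - 52*λ.
This vanishes exactly when λ = 5.

λ = 5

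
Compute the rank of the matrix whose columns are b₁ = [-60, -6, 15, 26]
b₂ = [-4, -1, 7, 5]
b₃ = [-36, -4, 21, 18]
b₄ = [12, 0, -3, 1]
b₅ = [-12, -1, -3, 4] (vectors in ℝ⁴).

Row-reduce the 5×4 matrix with these as rows.
Reduction leaves 3 leading entries, giving rank 3.
(With 5 elements in a 4-dimensional space the rank is at most 4.)

3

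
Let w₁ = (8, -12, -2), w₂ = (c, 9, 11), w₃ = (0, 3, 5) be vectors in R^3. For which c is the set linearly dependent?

Dependence holds iff the 3×3 matrix [w₁ w₂ w₃] is singular.
Expanding, det = 54*c + 96.
Setting this to zero gives c = -16/9.

c = -16/9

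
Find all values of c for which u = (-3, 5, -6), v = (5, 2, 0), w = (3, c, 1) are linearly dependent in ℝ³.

c = 1/6

The vectors are dependent exactly when the determinant of the matrix with rows u, v, w vanishes.
The determinant works out to 5 - 30*c.
Setting this to zero gives c = 1/6.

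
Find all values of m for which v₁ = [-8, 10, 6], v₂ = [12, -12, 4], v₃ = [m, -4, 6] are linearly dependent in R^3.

Dependence holds iff the 3×3 matrix [v₁ v₂ v₃] is singular.
Cofactor expansion gives det = 112*m - 560.
Setting this to zero gives m = 5.

m = 5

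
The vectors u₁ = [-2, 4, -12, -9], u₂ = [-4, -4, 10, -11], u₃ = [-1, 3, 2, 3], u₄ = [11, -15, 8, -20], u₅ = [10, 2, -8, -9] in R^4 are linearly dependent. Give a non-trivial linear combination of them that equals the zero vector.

u₁ - u₂ + 3u₃ + u₄ - u₅ = 0

Row-reduce the matrix with u₁, u₂, u₃, u₄, u₅ as columns; the null space gives the coefficients.
A generator of the null space is (1, -1, 3, 1, -1).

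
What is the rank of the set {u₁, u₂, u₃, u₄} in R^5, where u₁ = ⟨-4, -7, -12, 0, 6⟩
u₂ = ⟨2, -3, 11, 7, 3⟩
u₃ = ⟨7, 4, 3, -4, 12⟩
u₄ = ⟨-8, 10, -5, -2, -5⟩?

Row-reduce the 4×5 matrix with these as rows.
Exactly 4 pivots survive; hence the rank is 4.

rank 4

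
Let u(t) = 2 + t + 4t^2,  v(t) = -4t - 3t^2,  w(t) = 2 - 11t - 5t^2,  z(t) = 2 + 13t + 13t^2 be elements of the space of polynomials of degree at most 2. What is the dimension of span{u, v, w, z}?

Represent each element by its coordinate vector in ℝ³.
Row-reduce the 4×3 matrix with these as rows.
Exactly 2 pivots survive; hence the rank is 2.
(With 4 elements in a 3-dimensional space the rank is at most 3.)

dim = 2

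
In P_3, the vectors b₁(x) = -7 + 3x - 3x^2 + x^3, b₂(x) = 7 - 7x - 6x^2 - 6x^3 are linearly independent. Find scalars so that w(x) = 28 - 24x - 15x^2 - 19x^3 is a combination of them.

w = -b₁ + 3b₂

Take coordinate vectors relative to {1, x, …, x^3}.
Solve the system with b₁, b₂ as columns and w as the right-hand side.
The system has the unique solution (a₁, a₂) = (-1, 3).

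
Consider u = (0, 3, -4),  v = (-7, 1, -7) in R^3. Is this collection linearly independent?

linearly independent

Place the vectors as rows of a 2×3 matrix and reduce to echelon form.
The reduction yields 2 nonzero rows, so the rank is 2.
Since rank = 2 (the number of vectors), the set is linearly independent.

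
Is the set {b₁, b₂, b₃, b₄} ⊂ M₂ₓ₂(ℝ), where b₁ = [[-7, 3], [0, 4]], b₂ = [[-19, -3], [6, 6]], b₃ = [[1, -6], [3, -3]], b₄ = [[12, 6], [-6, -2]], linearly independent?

Write each element as a coordinate vector in ℝ⁴ using {E₁₁, E₁₂, E₂₁, E₂₂}.
The matrix [b₁|b₂|b₃|b₄] has determinant 0.
A zero determinant means the columns are linearly dependent.
Indeed 3b₁ - b₂ + 2b₃ = 0.

linearly dependent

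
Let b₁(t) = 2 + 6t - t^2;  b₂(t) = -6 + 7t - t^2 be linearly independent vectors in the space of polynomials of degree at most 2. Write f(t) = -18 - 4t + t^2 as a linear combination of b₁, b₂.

Work in coordinates with respect to the standard basis {1, t, t^2}.
Write f = a₁b₁ + a₂b₂ and equate components.
Back-substitution yields (a₁, a₂) = (-3, 2).

f = -3b₁ + 2b₂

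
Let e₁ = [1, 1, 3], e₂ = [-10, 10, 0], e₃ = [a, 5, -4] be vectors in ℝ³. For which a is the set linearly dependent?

The set is linearly dependent precisely when det[e₁; e₂; e₃] = 0.
The determinant works out to -30*a - 230.
Setting this to zero gives a = -23/3.

a = -23/3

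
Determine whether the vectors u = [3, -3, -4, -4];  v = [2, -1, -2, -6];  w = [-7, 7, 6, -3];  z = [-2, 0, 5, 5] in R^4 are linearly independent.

Place the vectors as rows of a 4×4 matrix and reduce to echelon form.
The reduction yields 4 nonzero rows, so the rank is 4.
Since rank = 4 (the number of vectors), the set is linearly independent.

linearly independent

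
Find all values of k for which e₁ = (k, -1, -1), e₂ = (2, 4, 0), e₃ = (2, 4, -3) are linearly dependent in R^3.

Place the vectors as rows of a 3×3 matrix; dependence ⇔ determinant zero.
Expanding, det = -12*k - 6.
Solving -12*k - 6 = 0 yields k = -1/2.

k = -1/2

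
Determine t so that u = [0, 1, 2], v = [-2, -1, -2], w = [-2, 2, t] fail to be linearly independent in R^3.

t = 4

The set is linearly dependent precisely when det[u; v; w] = 0.
The determinant works out to 2*t - 8.
This vanishes exactly when t = 4.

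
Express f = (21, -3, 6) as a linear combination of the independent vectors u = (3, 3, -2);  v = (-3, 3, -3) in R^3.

f = 3u - 4v

Since u, v are independent, the coefficients expressing f are uniquely determined by a linear system.
The system has the unique solution (c₁, c₂) = (3, -4).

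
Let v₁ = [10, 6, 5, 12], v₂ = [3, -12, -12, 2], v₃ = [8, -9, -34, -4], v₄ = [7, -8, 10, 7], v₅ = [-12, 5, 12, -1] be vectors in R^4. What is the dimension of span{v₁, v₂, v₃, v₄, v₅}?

4

Put the 4×5 matrix [v₁|v₂|v₃|v₄|v₅] into echelon form.
Reduction leaves 4 leading entries, giving rank 4.
(With 5 elements in a 4-dimensional space the rank is at most 4.)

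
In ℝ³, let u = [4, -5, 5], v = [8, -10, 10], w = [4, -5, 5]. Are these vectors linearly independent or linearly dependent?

linearly dependent

One vector is a scalar multiple of another, so the set is dependent.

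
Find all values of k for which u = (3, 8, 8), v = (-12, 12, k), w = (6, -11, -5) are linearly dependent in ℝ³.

Dependence holds iff the 3×3 matrix [u v w] is singular.
Cofactor expansion gives det = 81*k - 180.
Solving 81*k - 180 = 0 yields k = 20/9.

k = 20/9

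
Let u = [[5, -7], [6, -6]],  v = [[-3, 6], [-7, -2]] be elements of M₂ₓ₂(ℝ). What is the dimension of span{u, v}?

dim = 2

Use coordinates relative to {E₁₁, E₁₂, E₂₁, E₂₂}.
Form the matrix with u, v as columns and reduce.
Reduction leaves 2 leading entries, giving rank 2.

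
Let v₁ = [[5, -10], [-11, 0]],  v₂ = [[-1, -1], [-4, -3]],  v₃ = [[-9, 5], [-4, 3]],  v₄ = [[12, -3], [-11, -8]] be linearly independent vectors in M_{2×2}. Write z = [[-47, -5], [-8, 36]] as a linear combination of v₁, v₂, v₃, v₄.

z = 3v₁ - v₂ + 3v₃ - 3v₄

Work in coordinates with respect to the standard basis {E₁₁, E₁₂, E₂₁, E₂₂}.
Set up the augmented matrix [v₁ | v₂ | v₃ | v₄ | z] and row-reduce.
Back-substitution yields (c₁, …, c₄) = (3, -1, 3, -3).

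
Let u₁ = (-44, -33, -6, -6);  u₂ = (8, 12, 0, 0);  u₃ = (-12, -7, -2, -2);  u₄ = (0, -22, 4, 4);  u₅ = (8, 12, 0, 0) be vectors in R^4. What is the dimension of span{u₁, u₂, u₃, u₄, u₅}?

Form the matrix with u₁, u₂, u₃, u₄, u₅ as columns and reduce.
Exactly 2 pivots survive; hence the rank is 2.
(With 5 elements in a 4-dimensional space the rank is at most 4.)

2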